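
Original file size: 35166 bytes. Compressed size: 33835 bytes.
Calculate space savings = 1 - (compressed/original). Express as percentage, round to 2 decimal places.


ratio = compressed/original = 33835/35166 = 0.962151
savings = 1 - ratio = 1 - 0.962151 = 0.037849
as a percentage: 0.037849 * 100 = 3.78%

Space savings = 1 - 33835/35166 = 3.78%


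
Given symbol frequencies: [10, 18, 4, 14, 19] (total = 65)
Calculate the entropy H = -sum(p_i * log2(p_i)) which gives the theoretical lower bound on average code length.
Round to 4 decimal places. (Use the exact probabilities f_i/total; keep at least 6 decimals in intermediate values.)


Per-symbol terms -p_i * log2(p_i) with p_i = f_i/65:
  p = 10/65 = 0.153846: log2(p) = -2.700440, -p*log2(p) = 0.415452
  p = 18/65 = 0.276923: log2(p) = -1.852443, -p*log2(p) = 0.512984
  p = 4/65 = 0.061538: log2(p) = -4.022368, -p*log2(p) = 0.247530
  p = 14/65 = 0.215385: log2(p) = -2.215013, -p*log2(p) = 0.477080
  p = 19/65 = 0.292308: log2(p) = -1.774440, -p*log2(p) = 0.518683
H = 0.415452 + 0.512984 + 0.247530 + 0.477080 + 0.518683 = 2.171729

H = 2.1717 bits/symbol


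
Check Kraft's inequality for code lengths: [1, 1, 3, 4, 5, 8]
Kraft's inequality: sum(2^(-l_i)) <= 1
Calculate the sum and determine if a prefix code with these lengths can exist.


Sum = 2^(-1) + 2^(-1) + 2^(-3) + 2^(-4) + 2^(-5) + 2^(-8)
    = 0.5 + 0.5 + 0.125 + 0.0625 + 0.03125 + 0.00390625
    = 313/256 = 1.22265625
Since 1.22265625 > 1, Kraft's inequality is NOT satisfied.
A prefix code with these lengths CANNOT exist.

Kraft sum = 1.22265625. Not satisfied.


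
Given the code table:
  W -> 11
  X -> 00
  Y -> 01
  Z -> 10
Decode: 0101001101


Decoding:
01 -> Y
01 -> Y
00 -> X
11 -> W
01 -> Y


Result: YYXWY


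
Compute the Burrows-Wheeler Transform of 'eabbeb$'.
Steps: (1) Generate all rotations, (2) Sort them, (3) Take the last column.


Rotations (sorted):
  0: $eabbeb -> last char: b
  1: abbeb$e -> last char: e
  2: b$eabbe -> last char: e
  3: bbeb$ea -> last char: a
  4: beb$eab -> last char: b
  5: eabbeb$ -> last char: $
  6: eb$eabb -> last char: b


BWT = beeab$b


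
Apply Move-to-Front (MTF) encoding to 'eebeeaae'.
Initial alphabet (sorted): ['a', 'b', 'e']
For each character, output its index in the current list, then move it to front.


MTF encoding:
'e': index 2 in ['a', 'b', 'e'] -> ['e', 'a', 'b']
'e': index 0 in ['e', 'a', 'b'] -> ['e', 'a', 'b']
'b': index 2 in ['e', 'a', 'b'] -> ['b', 'e', 'a']
'e': index 1 in ['b', 'e', 'a'] -> ['e', 'b', 'a']
'e': index 0 in ['e', 'b', 'a'] -> ['e', 'b', 'a']
'a': index 2 in ['e', 'b', 'a'] -> ['a', 'e', 'b']
'a': index 0 in ['a', 'e', 'b'] -> ['a', 'e', 'b']
'e': index 1 in ['a', 'e', 'b'] -> ['e', 'a', 'b']


Output: [2, 0, 2, 1, 0, 2, 0, 1]


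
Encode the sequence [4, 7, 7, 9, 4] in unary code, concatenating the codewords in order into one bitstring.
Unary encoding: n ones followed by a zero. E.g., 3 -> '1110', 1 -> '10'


Encode each number as n ones followed by a terminating 0:
  4 -> 11110 (5 bits)
  7 -> 11111110 (8 bits)
  7 -> 11111110 (8 bits)
  9 -> 1111111110 (10 bits)
  4 -> 11110 (5 bits)
Total length = 5 + 8 + 8 + 10 + 5 = 36 bits.

Unary([4, 7, 7, 9, 4]) = 111101111111011111110111111111011110 (36 bits)


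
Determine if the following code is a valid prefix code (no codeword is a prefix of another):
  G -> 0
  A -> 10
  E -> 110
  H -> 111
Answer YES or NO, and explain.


Checking each pair (does one codeword prefix another?):
  G='0' vs A='10': no prefix
  G='0' vs E='110': no prefix
  G='0' vs H='111': no prefix
  A='10' vs G='0': no prefix
  A='10' vs E='110': no prefix
  A='10' vs H='111': no prefix
  E='110' vs G='0': no prefix
  E='110' vs A='10': no prefix
  E='110' vs H='111': no prefix
  H='111' vs G='0': no prefix
  H='111' vs A='10': no prefix
  H='111' vs E='110': no prefix
No violation found over all pairs.

YES -- this is a valid prefix code. No codeword is a prefix of any other codeword.


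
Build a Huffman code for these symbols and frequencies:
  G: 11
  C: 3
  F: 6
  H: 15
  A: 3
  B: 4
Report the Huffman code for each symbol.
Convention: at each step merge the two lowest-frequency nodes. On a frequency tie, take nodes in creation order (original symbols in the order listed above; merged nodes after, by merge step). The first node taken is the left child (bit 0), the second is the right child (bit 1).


Huffman tree construction:
Step 1: Merge C(3) + A(3) = 6
Step 2: Merge B(4) + F(6) = 10
Step 3: Merge (C+A)(6) + (B+F)(10) = 16
Step 4: Merge G(11) + H(15) = 26
Step 5: Merge ((C+A)+(B+F))(16) + (G+H)(26) = 42
Read each symbol's code off the tree from the root (left child = 0, right child = 1).

Codes:
  G: 10 (length 2)
  C: 000 (length 3)
  F: 011 (length 3)
  H: 11 (length 2)
  A: 001 (length 3)
  B: 010 (length 3)
Average code length: 100/42 = 2.3810 bits/symbol


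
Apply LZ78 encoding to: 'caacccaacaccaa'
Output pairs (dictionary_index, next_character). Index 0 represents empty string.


LZ78 encoding steps:
Dictionary: {0: ''}
Step 1: w='' (idx 0), next='c' -> output (0, 'c'), add 'c' as idx 1
Step 2: w='' (idx 0), next='a' -> output (0, 'a'), add 'a' as idx 2
Step 3: w='a' (idx 2), next='c' -> output (2, 'c'), add 'ac' as idx 3
Step 4: w='c' (idx 1), next='c' -> output (1, 'c'), add 'cc' as idx 4
Step 5: w='a' (idx 2), next='a' -> output (2, 'a'), add 'aa' as idx 5
Step 6: w='c' (idx 1), next='a' -> output (1, 'a'), add 'ca' as idx 6
Step 7: w='cc' (idx 4), next='a' -> output (4, 'a'), add 'cca' as idx 7
Step 8: w='a' (idx 2), end of input -> output (2, '')


Encoded: [(0, 'c'), (0, 'a'), (2, 'c'), (1, 'c'), (2, 'a'), (1, 'a'), (4, 'a'), (2, '')]


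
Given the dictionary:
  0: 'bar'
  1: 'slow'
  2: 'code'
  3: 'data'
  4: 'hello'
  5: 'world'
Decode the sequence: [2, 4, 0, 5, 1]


Look up each index in the dictionary:
  2 -> 'code'
  4 -> 'hello'
  0 -> 'bar'
  5 -> 'world'
  1 -> 'slow'

Decoded: "code hello bar world slow"


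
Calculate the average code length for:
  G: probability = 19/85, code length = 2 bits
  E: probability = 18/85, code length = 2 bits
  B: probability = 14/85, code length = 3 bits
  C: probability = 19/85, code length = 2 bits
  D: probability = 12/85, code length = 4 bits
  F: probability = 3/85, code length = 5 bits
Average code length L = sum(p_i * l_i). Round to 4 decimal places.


Weighted contributions p_i * l_i:
  G: (19/85) * 2 = 38/85
  E: (18/85) * 2 = 36/85
  B: (14/85) * 3 = 42/85
  C: (19/85) * 2 = 38/85
  D: (12/85) * 4 = 48/85
  F: (3/85) * 5 = 15/85
Sum = (38 + 36 + 42 + 38 + 48 + 15)/85 = 217/85

L = 217/85 = 2.5529 bits/symbol


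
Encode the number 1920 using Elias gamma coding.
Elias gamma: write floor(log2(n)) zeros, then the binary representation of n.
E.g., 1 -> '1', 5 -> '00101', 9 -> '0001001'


num_bits = floor(log2(1920)) + 1 = 11
leading_zeros = num_bits - 1 = 10
binary(1920) = 11110000000

Elias gamma(1920) = '0000000000' + '11110000000' = 000000000011110000000 (21 bits)


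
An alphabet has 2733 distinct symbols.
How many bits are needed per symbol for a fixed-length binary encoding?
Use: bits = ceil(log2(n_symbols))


log2(2733) = 11.4163
Bracket: 2^11 = 2048 < 2733 <= 2^12 = 4096
So ceil(log2(2733)) = 12

bits = ceil(log2(2733)) = ceil(11.4163) = 12 bits


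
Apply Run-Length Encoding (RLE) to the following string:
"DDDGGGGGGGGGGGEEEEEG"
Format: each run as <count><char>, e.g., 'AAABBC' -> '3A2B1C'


Scanning runs left to right:
  i=0: run of 'D' x 3 -> '3D'
  i=3: run of 'G' x 11 -> '11G'
  i=14: run of 'E' x 5 -> '5E'
  i=19: run of 'G' x 1 -> '1G'

RLE = 3D11G5E1G


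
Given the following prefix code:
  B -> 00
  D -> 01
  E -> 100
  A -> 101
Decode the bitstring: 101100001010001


Decoding step by step:
Bits 101 -> A
Bits 100 -> E
Bits 00 -> B
Bits 101 -> A
Bits 00 -> B
Bits 01 -> D


Decoded message: AEBABD


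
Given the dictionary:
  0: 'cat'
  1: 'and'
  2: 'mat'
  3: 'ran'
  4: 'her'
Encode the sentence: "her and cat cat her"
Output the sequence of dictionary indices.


Look up each word in the dictionary:
  'her' -> 4
  'and' -> 1
  'cat' -> 0
  'cat' -> 0
  'her' -> 4

Encoded: [4, 1, 0, 0, 4]


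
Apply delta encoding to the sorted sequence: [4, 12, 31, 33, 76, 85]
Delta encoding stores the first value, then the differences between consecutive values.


First value: 4
Deltas:
  12 - 4 = 8
  31 - 12 = 19
  33 - 31 = 2
  76 - 33 = 43
  85 - 76 = 9


Delta encoded: [4, 8, 19, 2, 43, 9]


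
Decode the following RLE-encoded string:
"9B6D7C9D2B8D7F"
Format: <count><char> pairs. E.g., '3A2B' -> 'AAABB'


Expanding each <count><char> pair:
  9B -> 'BBBBBBBBB'
  6D -> 'DDDDDD'
  7C -> 'CCCCCCC'
  9D -> 'DDDDDDDDD'
  2B -> 'BB'
  8D -> 'DDDDDDDD'
  7F -> 'FFFFFFF'

Decoded = BBBBBBBBBDDDDDDCCCCCCCDDDDDDDDDBBDDDDDDDDFFFFFFF


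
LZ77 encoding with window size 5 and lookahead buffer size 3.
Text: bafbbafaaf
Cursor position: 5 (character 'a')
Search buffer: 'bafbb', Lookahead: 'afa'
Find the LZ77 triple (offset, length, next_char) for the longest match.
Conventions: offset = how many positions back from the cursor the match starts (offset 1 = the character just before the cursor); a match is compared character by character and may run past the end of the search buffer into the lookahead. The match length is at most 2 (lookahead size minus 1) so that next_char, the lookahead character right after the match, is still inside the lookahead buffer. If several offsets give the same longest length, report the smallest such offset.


Try each offset into the search buffer:
  offset=1 (pos 4, char 'b'): match length 0
  offset=2 (pos 3, char 'b'): match length 0
  offset=3 (pos 2, char 'f'): match length 0
  offset=4 (pos 1, char 'a'): match length 2
  offset=5 (pos 0, char 'b'): match length 0
Longest match has length 2 at offset 4.
next_char = character at position 5 + 2 = 7 -> 'a'

Best match: offset=4, length=2 (matching 'af' starting at position 1)
LZ77 triple: (4, 2, 'a')


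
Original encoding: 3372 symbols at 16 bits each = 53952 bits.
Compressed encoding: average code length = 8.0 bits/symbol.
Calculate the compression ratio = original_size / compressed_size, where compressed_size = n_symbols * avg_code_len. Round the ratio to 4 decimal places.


original_size = n_symbols * orig_bits = 3372 * 16 = 53952 bits
compressed_size = n_symbols * avg_code_len = 3372 * 8.0 = 26976.0 bits
ratio = original_size / compressed_size = 53952 / 26976.0 = 2.0

Compression ratio = 2.0


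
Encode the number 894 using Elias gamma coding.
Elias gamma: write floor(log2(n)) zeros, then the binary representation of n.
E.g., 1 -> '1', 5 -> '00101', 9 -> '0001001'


num_bits = floor(log2(894)) + 1 = 10
leading_zeros = num_bits - 1 = 9
binary(894) = 1101111110

Elias gamma(894) = '000000000' + '1101111110' = 0000000001101111110 (19 bits)


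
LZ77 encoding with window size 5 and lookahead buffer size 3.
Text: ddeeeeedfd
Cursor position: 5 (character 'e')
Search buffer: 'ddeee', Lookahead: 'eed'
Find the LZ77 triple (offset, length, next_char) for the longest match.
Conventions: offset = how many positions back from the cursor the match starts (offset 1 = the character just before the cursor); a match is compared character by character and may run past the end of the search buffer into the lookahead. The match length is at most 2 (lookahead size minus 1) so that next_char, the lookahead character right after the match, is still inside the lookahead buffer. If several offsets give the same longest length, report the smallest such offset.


Try each offset into the search buffer:
  offset=1 (pos 4, char 'e'): match length 2
  offset=2 (pos 3, char 'e'): match length 2
  offset=3 (pos 2, char 'e'): match length 2
  offset=4 (pos 1, char 'd'): match length 0
  offset=5 (pos 0, char 'd'): match length 0
Longest match has length 2, found at offsets 1, 2, 3; take the smallest, offset 1.
next_char = character at position 5 + 2 = 7 -> 'd'

Best match: offset=1, length=2 (matching 'ee' starting at position 4)
LZ77 triple: (1, 2, 'd')


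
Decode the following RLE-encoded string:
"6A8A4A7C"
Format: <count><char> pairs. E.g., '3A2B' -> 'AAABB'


Expanding each <count><char> pair:
  6A -> 'AAAAAA'
  8A -> 'AAAAAAAA'
  4A -> 'AAAA'
  7C -> 'CCCCCCC'

Decoded = AAAAAAAAAAAAAAAAAACCCCCCC


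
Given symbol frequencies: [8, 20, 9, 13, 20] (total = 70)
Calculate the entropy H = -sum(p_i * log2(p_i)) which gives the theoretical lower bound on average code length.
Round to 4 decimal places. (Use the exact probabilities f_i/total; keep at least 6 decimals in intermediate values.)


Per-symbol terms -p_i * log2(p_i) with p_i = f_i/70:
  p = 8/70 = 0.114286: log2(p) = -3.129283, -p*log2(p) = 0.357632
  p = 20/70 = 0.285714: log2(p) = -1.807355, -p*log2(p) = 0.516387
  p = 9/70 = 0.128571: log2(p) = -2.959358, -p*log2(p) = 0.380489
  p = 13/70 = 0.185714: log2(p) = -2.428843, -p*log2(p) = 0.451071
  p = 20/70 = 0.285714: log2(p) = -1.807355, -p*log2(p) = 0.516387
H = 0.357632 + 0.516387 + 0.380489 + 0.451071 + 0.516387 = 2.221966

H = 2.222 bits/symbol


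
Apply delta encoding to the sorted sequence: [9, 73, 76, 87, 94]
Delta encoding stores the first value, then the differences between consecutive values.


First value: 9
Deltas:
  73 - 9 = 64
  76 - 73 = 3
  87 - 76 = 11
  94 - 87 = 7


Delta encoded: [9, 64, 3, 11, 7]


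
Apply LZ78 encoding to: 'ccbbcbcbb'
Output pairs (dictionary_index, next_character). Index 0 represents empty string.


LZ78 encoding steps:
Dictionary: {0: ''}
Step 1: w='' (idx 0), next='c' -> output (0, 'c'), add 'c' as idx 1
Step 2: w='c' (idx 1), next='b' -> output (1, 'b'), add 'cb' as idx 2
Step 3: w='' (idx 0), next='b' -> output (0, 'b'), add 'b' as idx 3
Step 4: w='cb' (idx 2), next='c' -> output (2, 'c'), add 'cbc' as idx 4
Step 5: w='b' (idx 3), next='b' -> output (3, 'b'), add 'bb' as idx 5


Encoded: [(0, 'c'), (1, 'b'), (0, 'b'), (2, 'c'), (3, 'b')]


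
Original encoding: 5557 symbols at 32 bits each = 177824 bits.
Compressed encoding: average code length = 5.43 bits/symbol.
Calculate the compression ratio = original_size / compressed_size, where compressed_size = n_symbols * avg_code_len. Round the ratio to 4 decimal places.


original_size = n_symbols * orig_bits = 5557 * 32 = 177824 bits
compressed_size = n_symbols * avg_code_len = 5557 * 5.43 = 30174.51 bits
ratio = original_size / compressed_size = 177824 / 30174.51 = 5.8932

Compression ratio = 5.8932


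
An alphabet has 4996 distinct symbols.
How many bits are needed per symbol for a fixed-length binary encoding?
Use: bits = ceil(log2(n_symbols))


log2(4996) = 12.2866
Bracket: 2^12 = 4096 < 4996 <= 2^13 = 8192
So ceil(log2(4996)) = 13

bits = ceil(log2(4996)) = ceil(12.2866) = 13 bits


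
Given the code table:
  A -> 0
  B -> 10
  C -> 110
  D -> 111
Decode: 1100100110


Decoding:
110 -> C
0 -> A
10 -> B
0 -> A
110 -> C


Result: CABAC


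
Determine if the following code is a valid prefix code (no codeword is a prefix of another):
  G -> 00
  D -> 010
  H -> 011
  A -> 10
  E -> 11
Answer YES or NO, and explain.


Checking each pair (does one codeword prefix another?):
  G='00' vs D='010': no prefix
  G='00' vs H='011': no prefix
  G='00' vs A='10': no prefix
  G='00' vs E='11': no prefix
  D='010' vs G='00': no prefix
  D='010' vs H='011': no prefix
  D='010' vs A='10': no prefix
  D='010' vs E='11': no prefix
  H='011' vs G='00': no prefix
  H='011' vs D='010': no prefix
  H='011' vs A='10': no prefix
  H='011' vs E='11': no prefix
  A='10' vs G='00': no prefix
  A='10' vs D='010': no prefix
  A='10' vs H='011': no prefix
  A='10' vs E='11': no prefix
  E='11' vs G='00': no prefix
  E='11' vs D='010': no prefix
  E='11' vs H='011': no prefix
  E='11' vs A='10': no prefix
No violation found over all pairs.

YES -- this is a valid prefix code. No codeword is a prefix of any other codeword.


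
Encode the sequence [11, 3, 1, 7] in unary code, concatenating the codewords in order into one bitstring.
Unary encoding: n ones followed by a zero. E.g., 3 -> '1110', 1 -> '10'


Encode each number as n ones followed by a terminating 0:
  11 -> 111111111110 (12 bits)
  3 -> 1110 (4 bits)
  1 -> 10 (2 bits)
  7 -> 11111110 (8 bits)
Total length = 12 + 4 + 2 + 8 = 26 bits.

Unary([11, 3, 1, 7]) = 11111111111011101011111110 (26 bits)


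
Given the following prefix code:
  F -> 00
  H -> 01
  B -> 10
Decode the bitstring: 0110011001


Decoding step by step:
Bits 01 -> H
Bits 10 -> B
Bits 01 -> H
Bits 10 -> B
Bits 01 -> H


Decoded message: HBHBH


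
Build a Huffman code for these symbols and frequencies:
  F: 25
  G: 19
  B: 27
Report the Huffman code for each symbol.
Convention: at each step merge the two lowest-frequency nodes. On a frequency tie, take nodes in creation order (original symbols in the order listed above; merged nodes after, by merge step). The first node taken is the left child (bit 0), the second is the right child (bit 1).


Huffman tree construction:
Step 1: Merge G(19) + F(25) = 44
Step 2: Merge B(27) + (G+F)(44) = 71
Read each symbol's code off the tree from the root (left child = 0, right child = 1).

Codes:
  F: 11 (length 2)
  G: 10 (length 2)
  B: 0 (length 1)
Average code length: 115/71 = 1.6197 bits/symbol


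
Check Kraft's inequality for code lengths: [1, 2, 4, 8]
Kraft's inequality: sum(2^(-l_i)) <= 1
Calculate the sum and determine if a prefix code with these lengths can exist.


Sum = 2^(-1) + 2^(-2) + 2^(-4) + 2^(-8)
    = 0.5 + 0.25 + 0.0625 + 0.00390625
    = 209/256 = 0.81640625
Since 0.81640625 <= 1, Kraft's inequality IS satisfied.
A prefix code with these lengths CAN exist.

Kraft sum = 0.81640625. Satisfied.


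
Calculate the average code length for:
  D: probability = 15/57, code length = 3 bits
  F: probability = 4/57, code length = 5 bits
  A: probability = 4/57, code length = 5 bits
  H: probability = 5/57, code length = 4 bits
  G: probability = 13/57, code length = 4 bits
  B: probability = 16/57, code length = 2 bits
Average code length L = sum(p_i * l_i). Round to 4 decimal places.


Weighted contributions p_i * l_i:
  D: (15/57) * 3 = 45/57
  F: (4/57) * 5 = 20/57
  A: (4/57) * 5 = 20/57
  H: (5/57) * 4 = 20/57
  G: (13/57) * 4 = 52/57
  B: (16/57) * 2 = 32/57
Sum = (45 + 20 + 20 + 20 + 52 + 32)/57 = 189/57

L = 189/57 = 3.3158 bits/symbol


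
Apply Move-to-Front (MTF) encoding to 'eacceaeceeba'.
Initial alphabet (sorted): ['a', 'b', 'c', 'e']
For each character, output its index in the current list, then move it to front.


MTF encoding:
'e': index 3 in ['a', 'b', 'c', 'e'] -> ['e', 'a', 'b', 'c']
'a': index 1 in ['e', 'a', 'b', 'c'] -> ['a', 'e', 'b', 'c']
'c': index 3 in ['a', 'e', 'b', 'c'] -> ['c', 'a', 'e', 'b']
'c': index 0 in ['c', 'a', 'e', 'b'] -> ['c', 'a', 'e', 'b']
'e': index 2 in ['c', 'a', 'e', 'b'] -> ['e', 'c', 'a', 'b']
'a': index 2 in ['e', 'c', 'a', 'b'] -> ['a', 'e', 'c', 'b']
'e': index 1 in ['a', 'e', 'c', 'b'] -> ['e', 'a', 'c', 'b']
'c': index 2 in ['e', 'a', 'c', 'b'] -> ['c', 'e', 'a', 'b']
'e': index 1 in ['c', 'e', 'a', 'b'] -> ['e', 'c', 'a', 'b']
'e': index 0 in ['e', 'c', 'a', 'b'] -> ['e', 'c', 'a', 'b']
'b': index 3 in ['e', 'c', 'a', 'b'] -> ['b', 'e', 'c', 'a']
'a': index 3 in ['b', 'e', 'c', 'a'] -> ['a', 'b', 'e', 'c']


Output: [3, 1, 3, 0, 2, 2, 1, 2, 1, 0, 3, 3]


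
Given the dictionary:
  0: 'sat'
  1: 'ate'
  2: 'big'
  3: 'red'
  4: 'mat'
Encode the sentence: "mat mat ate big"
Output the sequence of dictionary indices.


Look up each word in the dictionary:
  'mat' -> 4
  'mat' -> 4
  'ate' -> 1
  'big' -> 2

Encoded: [4, 4, 1, 2]


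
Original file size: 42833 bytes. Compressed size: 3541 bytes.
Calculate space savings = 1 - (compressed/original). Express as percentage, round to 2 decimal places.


ratio = compressed/original = 3541/42833 = 0.08267
savings = 1 - ratio = 1 - 0.08267 = 0.91733
as a percentage: 0.91733 * 100 = 91.73%

Space savings = 1 - 3541/42833 = 91.73%


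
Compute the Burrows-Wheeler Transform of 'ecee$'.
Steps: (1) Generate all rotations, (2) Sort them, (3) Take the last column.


Rotations (sorted):
  0: $ecee -> last char: e
  1: cee$e -> last char: e
  2: e$ece -> last char: e
  3: ecee$ -> last char: $
  4: ee$ec -> last char: c


BWT = eee$c


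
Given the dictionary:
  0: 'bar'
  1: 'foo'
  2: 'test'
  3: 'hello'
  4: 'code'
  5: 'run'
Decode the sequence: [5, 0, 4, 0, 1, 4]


Look up each index in the dictionary:
  5 -> 'run'
  0 -> 'bar'
  4 -> 'code'
  0 -> 'bar'
  1 -> 'foo'
  4 -> 'code'

Decoded: "run bar code bar foo code"


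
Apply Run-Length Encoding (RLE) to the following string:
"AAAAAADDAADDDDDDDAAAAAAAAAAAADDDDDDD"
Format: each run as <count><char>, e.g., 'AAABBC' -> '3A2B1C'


Scanning runs left to right:
  i=0: run of 'A' x 6 -> '6A'
  i=6: run of 'D' x 2 -> '2D'
  i=8: run of 'A' x 2 -> '2A'
  i=10: run of 'D' x 7 -> '7D'
  i=17: run of 'A' x 12 -> '12A'
  i=29: run of 'D' x 7 -> '7D'

RLE = 6A2D2A7D12A7D


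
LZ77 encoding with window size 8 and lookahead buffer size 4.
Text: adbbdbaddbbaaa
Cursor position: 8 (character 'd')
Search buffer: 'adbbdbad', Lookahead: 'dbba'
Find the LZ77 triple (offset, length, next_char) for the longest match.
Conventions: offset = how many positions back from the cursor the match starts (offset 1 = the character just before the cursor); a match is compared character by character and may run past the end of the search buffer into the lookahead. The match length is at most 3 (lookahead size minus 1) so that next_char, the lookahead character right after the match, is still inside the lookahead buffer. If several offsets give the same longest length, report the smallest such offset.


Try each offset into the search buffer:
  offset=1 (pos 7, char 'd'): match length 1
  offset=2 (pos 6, char 'a'): match length 0
  offset=3 (pos 5, char 'b'): match length 0
  offset=4 (pos 4, char 'd'): match length 2
  offset=5 (pos 3, char 'b'): match length 0
  offset=6 (pos 2, char 'b'): match length 0
  offset=7 (pos 1, char 'd'): match length 3
  offset=8 (pos 0, char 'a'): match length 0
Longest match has length 3 at offset 7.
next_char = character at position 8 + 3 = 11 -> 'a'

Best match: offset=7, length=3 (matching 'dbb' starting at position 1)
LZ77 triple: (7, 3, 'a')


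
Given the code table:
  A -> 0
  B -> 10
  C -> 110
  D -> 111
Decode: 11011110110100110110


Decoding:
110 -> C
111 -> D
10 -> B
110 -> C
10 -> B
0 -> A
110 -> C
110 -> C


Result: CDBCBACC


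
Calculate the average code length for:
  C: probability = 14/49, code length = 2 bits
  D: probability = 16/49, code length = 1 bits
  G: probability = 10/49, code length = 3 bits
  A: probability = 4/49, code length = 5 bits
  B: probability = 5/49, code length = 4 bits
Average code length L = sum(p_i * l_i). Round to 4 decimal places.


Weighted contributions p_i * l_i:
  C: (14/49) * 2 = 28/49
  D: (16/49) * 1 = 16/49
  G: (10/49) * 3 = 30/49
  A: (4/49) * 5 = 20/49
  B: (5/49) * 4 = 20/49
Sum = (28 + 16 + 30 + 20 + 20)/49 = 114/49

L = 114/49 = 2.3265 bits/symbol


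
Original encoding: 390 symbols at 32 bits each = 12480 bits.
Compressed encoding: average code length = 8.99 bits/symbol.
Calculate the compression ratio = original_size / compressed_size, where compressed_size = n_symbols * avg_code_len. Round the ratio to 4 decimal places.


original_size = n_symbols * orig_bits = 390 * 32 = 12480 bits
compressed_size = n_symbols * avg_code_len = 390 * 8.99 = 3506.1 bits
ratio = original_size / compressed_size = 12480 / 3506.1 = 3.5595

Compression ratio = 3.5595


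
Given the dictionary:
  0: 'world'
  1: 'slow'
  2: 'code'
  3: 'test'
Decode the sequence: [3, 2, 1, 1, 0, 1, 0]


Look up each index in the dictionary:
  3 -> 'test'
  2 -> 'code'
  1 -> 'slow'
  1 -> 'slow'
  0 -> 'world'
  1 -> 'slow'
  0 -> 'world'

Decoded: "test code slow slow world slow world"


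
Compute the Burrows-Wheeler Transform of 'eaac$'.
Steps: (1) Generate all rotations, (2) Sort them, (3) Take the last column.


Rotations (sorted):
  0: $eaac -> last char: c
  1: aac$e -> last char: e
  2: ac$ea -> last char: a
  3: c$eaa -> last char: a
  4: eaac$ -> last char: $


BWT = ceaa$


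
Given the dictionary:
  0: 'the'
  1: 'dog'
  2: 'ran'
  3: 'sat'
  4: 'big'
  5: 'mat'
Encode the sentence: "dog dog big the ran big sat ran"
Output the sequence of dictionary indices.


Look up each word in the dictionary:
  'dog' -> 1
  'dog' -> 1
  'big' -> 4
  'the' -> 0
  'ran' -> 2
  'big' -> 4
  'sat' -> 3
  'ran' -> 2

Encoded: [1, 1, 4, 0, 2, 4, 3, 2]


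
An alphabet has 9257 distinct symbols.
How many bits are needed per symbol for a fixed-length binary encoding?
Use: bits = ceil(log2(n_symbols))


log2(9257) = 13.1763
Bracket: 2^13 = 8192 < 9257 <= 2^14 = 16384
So ceil(log2(9257)) = 14

bits = ceil(log2(9257)) = ceil(13.1763) = 14 bits


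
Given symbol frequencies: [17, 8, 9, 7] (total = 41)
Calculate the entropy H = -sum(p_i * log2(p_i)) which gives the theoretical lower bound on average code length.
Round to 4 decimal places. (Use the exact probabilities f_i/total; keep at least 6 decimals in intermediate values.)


Per-symbol terms -p_i * log2(p_i) with p_i = f_i/41:
  p = 17/41 = 0.414634: log2(p) = -1.270089, -p*log2(p) = 0.526622
  p = 8/41 = 0.195122: log2(p) = -2.357552, -p*log2(p) = 0.460010
  p = 9/41 = 0.219512: log2(p) = -2.187627, -p*log2(p) = 0.480211
  p = 7/41 = 0.170732: log2(p) = -2.550197, -p*log2(p) = 0.435400
H = 0.526622 + 0.460010 + 0.480211 + 0.435400 = 1.902243

H = 1.9022 bits/symbol


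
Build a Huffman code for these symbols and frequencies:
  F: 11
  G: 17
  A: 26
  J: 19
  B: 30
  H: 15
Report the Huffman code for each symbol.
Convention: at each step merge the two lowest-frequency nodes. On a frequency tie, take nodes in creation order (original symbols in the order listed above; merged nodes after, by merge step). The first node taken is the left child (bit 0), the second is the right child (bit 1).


Huffman tree construction:
Step 1: Merge F(11) + H(15) = 26
Step 2: Merge G(17) + J(19) = 36
Step 3: Merge A(26) + (F+H)(26) = 52
Step 4: Merge B(30) + (G+J)(36) = 66
Step 5: Merge (A+(F+H))(52) + (B+(G+J))(66) = 118
Read each symbol's code off the tree from the root (left child = 0, right child = 1).

Codes:
  F: 010 (length 3)
  G: 110 (length 3)
  A: 00 (length 2)
  J: 111 (length 3)
  B: 10 (length 2)
  H: 011 (length 3)
Average code length: 298/118 = 2.5254 bits/symbol


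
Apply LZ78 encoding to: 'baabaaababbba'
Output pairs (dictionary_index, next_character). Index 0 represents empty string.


LZ78 encoding steps:
Dictionary: {0: ''}
Step 1: w='' (idx 0), next='b' -> output (0, 'b'), add 'b' as idx 1
Step 2: w='' (idx 0), next='a' -> output (0, 'a'), add 'a' as idx 2
Step 3: w='a' (idx 2), next='b' -> output (2, 'b'), add 'ab' as idx 3
Step 4: w='a' (idx 2), next='a' -> output (2, 'a'), add 'aa' as idx 4
Step 5: w='ab' (idx 3), next='a' -> output (3, 'a'), add 'aba' as idx 5
Step 6: w='b' (idx 1), next='b' -> output (1, 'b'), add 'bb' as idx 6
Step 7: w='b' (idx 1), next='a' -> output (1, 'a'), add 'ba' as idx 7


Encoded: [(0, 'b'), (0, 'a'), (2, 'b'), (2, 'a'), (3, 'a'), (1, 'b'), (1, 'a')]


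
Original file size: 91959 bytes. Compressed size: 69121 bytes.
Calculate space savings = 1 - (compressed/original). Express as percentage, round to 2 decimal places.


ratio = compressed/original = 69121/91959 = 0.75165
savings = 1 - ratio = 1 - 0.75165 = 0.24835
as a percentage: 0.24835 * 100 = 24.83%

Space savings = 1 - 69121/91959 = 24.83%


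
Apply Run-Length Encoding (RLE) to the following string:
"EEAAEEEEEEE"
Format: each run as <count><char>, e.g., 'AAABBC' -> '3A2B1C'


Scanning runs left to right:
  i=0: run of 'E' x 2 -> '2E'
  i=2: run of 'A' x 2 -> '2A'
  i=4: run of 'E' x 7 -> '7E'

RLE = 2E2A7E


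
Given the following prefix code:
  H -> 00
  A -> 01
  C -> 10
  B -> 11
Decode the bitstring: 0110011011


Decoding step by step:
Bits 01 -> A
Bits 10 -> C
Bits 01 -> A
Bits 10 -> C
Bits 11 -> B


Decoded message: ACACB


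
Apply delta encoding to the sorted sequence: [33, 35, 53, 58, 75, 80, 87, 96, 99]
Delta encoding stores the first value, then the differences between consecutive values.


First value: 33
Deltas:
  35 - 33 = 2
  53 - 35 = 18
  58 - 53 = 5
  75 - 58 = 17
  80 - 75 = 5
  87 - 80 = 7
  96 - 87 = 9
  99 - 96 = 3


Delta encoded: [33, 2, 18, 5, 17, 5, 7, 9, 3]


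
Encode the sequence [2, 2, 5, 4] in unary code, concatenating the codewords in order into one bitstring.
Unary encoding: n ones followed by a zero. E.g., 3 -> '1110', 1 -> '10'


Encode each number as n ones followed by a terminating 0:
  2 -> 110 (3 bits)
  2 -> 110 (3 bits)
  5 -> 111110 (6 bits)
  4 -> 11110 (5 bits)
Total length = 3 + 3 + 6 + 5 = 17 bits.

Unary([2, 2, 5, 4]) = 11011011111011110 (17 bits)


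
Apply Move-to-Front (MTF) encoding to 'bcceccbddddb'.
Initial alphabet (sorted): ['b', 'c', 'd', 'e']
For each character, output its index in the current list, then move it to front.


MTF encoding:
'b': index 0 in ['b', 'c', 'd', 'e'] -> ['b', 'c', 'd', 'e']
'c': index 1 in ['b', 'c', 'd', 'e'] -> ['c', 'b', 'd', 'e']
'c': index 0 in ['c', 'b', 'd', 'e'] -> ['c', 'b', 'd', 'e']
'e': index 3 in ['c', 'b', 'd', 'e'] -> ['e', 'c', 'b', 'd']
'c': index 1 in ['e', 'c', 'b', 'd'] -> ['c', 'e', 'b', 'd']
'c': index 0 in ['c', 'e', 'b', 'd'] -> ['c', 'e', 'b', 'd']
'b': index 2 in ['c', 'e', 'b', 'd'] -> ['b', 'c', 'e', 'd']
'd': index 3 in ['b', 'c', 'e', 'd'] -> ['d', 'b', 'c', 'e']
'd': index 0 in ['d', 'b', 'c', 'e'] -> ['d', 'b', 'c', 'e']
'd': index 0 in ['d', 'b', 'c', 'e'] -> ['d', 'b', 'c', 'e']
'd': index 0 in ['d', 'b', 'c', 'e'] -> ['d', 'b', 'c', 'e']
'b': index 1 in ['d', 'b', 'c', 'e'] -> ['b', 'd', 'c', 'e']


Output: [0, 1, 0, 3, 1, 0, 2, 3, 0, 0, 0, 1]


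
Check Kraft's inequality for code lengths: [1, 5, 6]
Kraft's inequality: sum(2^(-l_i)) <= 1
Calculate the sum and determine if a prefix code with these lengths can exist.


Sum = 2^(-1) + 2^(-5) + 2^(-6)
    = 0.5 + 0.03125 + 0.015625
    = 35/64 = 0.546875
Since 0.546875 <= 1, Kraft's inequality IS satisfied.
A prefix code with these lengths CAN exist.

Kraft sum = 0.546875. Satisfied.


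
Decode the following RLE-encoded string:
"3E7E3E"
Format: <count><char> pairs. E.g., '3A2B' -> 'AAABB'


Expanding each <count><char> pair:
  3E -> 'EEE'
  7E -> 'EEEEEEE'
  3E -> 'EEE'

Decoded = EEEEEEEEEEEEE


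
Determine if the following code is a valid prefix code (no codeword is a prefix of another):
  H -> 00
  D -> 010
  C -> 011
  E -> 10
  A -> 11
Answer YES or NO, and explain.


Checking each pair (does one codeword prefix another?):
  H='00' vs D='010': no prefix
  H='00' vs C='011': no prefix
  H='00' vs E='10': no prefix
  H='00' vs A='11': no prefix
  D='010' vs H='00': no prefix
  D='010' vs C='011': no prefix
  D='010' vs E='10': no prefix
  D='010' vs A='11': no prefix
  C='011' vs H='00': no prefix
  C='011' vs D='010': no prefix
  C='011' vs E='10': no prefix
  C='011' vs A='11': no prefix
  E='10' vs H='00': no prefix
  E='10' vs D='010': no prefix
  E='10' vs C='011': no prefix
  E='10' vs A='11': no prefix
  A='11' vs H='00': no prefix
  A='11' vs D='010': no prefix
  A='11' vs C='011': no prefix
  A='11' vs E='10': no prefix
No violation found over all pairs.

YES -- this is a valid prefix code. No codeword is a prefix of any other codeword.


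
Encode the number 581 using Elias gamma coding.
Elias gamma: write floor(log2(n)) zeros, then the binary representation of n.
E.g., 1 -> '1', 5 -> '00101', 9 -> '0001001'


num_bits = floor(log2(581)) + 1 = 10
leading_zeros = num_bits - 1 = 9
binary(581) = 1001000101

Elias gamma(581) = '000000000' + '1001000101' = 0000000001001000101 (19 bits)


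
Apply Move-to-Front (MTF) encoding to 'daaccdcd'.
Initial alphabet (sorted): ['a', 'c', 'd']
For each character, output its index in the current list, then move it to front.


MTF encoding:
'd': index 2 in ['a', 'c', 'd'] -> ['d', 'a', 'c']
'a': index 1 in ['d', 'a', 'c'] -> ['a', 'd', 'c']
'a': index 0 in ['a', 'd', 'c'] -> ['a', 'd', 'c']
'c': index 2 in ['a', 'd', 'c'] -> ['c', 'a', 'd']
'c': index 0 in ['c', 'a', 'd'] -> ['c', 'a', 'd']
'd': index 2 in ['c', 'a', 'd'] -> ['d', 'c', 'a']
'c': index 1 in ['d', 'c', 'a'] -> ['c', 'd', 'a']
'd': index 1 in ['c', 'd', 'a'] -> ['d', 'c', 'a']


Output: [2, 1, 0, 2, 0, 2, 1, 1]


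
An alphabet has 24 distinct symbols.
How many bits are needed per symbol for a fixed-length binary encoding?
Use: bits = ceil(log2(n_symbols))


log2(24) = 4.585
Bracket: 2^4 = 16 < 24 <= 2^5 = 32
So ceil(log2(24)) = 5

bits = ceil(log2(24)) = ceil(4.585) = 5 bits


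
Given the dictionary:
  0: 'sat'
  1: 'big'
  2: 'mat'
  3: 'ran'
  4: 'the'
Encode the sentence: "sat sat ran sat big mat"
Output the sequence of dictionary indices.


Look up each word in the dictionary:
  'sat' -> 0
  'sat' -> 0
  'ran' -> 3
  'sat' -> 0
  'big' -> 1
  'mat' -> 2

Encoded: [0, 0, 3, 0, 1, 2]


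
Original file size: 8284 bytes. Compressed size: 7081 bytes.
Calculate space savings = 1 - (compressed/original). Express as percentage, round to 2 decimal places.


ratio = compressed/original = 7081/8284 = 0.85478
savings = 1 - ratio = 1 - 0.85478 = 0.14522
as a percentage: 0.14522 * 100 = 14.52%

Space savings = 1 - 7081/8284 = 14.52%


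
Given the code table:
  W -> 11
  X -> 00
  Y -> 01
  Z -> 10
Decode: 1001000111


Decoding:
10 -> Z
01 -> Y
00 -> X
01 -> Y
11 -> W


Result: ZYXYW


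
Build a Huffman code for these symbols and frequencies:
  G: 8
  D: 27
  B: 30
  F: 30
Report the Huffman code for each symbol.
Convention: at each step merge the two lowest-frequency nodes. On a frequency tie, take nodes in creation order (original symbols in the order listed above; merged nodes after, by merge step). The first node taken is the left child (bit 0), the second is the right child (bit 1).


Huffman tree construction:
Step 1: Merge G(8) + D(27) = 35
Step 2: Merge B(30) + F(30) = 60
Step 3: Merge (G+D)(35) + (B+F)(60) = 95
Read each symbol's code off the tree from the root (left child = 0, right child = 1).

Codes:
  G: 00 (length 2)
  D: 01 (length 2)
  B: 10 (length 2)
  F: 11 (length 2)
Average code length: 190/95 = 2.0000 bits/symbol


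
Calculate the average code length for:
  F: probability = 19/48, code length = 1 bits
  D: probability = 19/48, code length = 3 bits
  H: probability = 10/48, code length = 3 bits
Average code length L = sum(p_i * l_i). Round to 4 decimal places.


Weighted contributions p_i * l_i:
  F: (19/48) * 1 = 19/48
  D: (19/48) * 3 = 57/48
  H: (10/48) * 3 = 30/48
Sum = (19 + 57 + 30)/48 = 106/48

L = 106/48 = 2.2083 bits/symbol


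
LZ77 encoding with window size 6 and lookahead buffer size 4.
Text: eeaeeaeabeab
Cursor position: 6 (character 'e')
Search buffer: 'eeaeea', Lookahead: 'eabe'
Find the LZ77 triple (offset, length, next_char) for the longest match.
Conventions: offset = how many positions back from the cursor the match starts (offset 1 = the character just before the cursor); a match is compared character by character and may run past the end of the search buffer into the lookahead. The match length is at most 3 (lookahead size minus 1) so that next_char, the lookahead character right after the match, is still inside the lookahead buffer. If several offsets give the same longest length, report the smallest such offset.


Try each offset into the search buffer:
  offset=1 (pos 5, char 'a'): match length 0
  offset=2 (pos 4, char 'e'): match length 2
  offset=3 (pos 3, char 'e'): match length 1
  offset=4 (pos 2, char 'a'): match length 0
  offset=5 (pos 1, char 'e'): match length 2
  offset=6 (pos 0, char 'e'): match length 1
Longest match has length 2, found at offsets 2, 5; take the smallest, offset 2.
next_char = character at position 6 + 2 = 8 -> 'b'

Best match: offset=2, length=2 (matching 'ea' starting at position 4)
LZ77 triple: (2, 2, 'b')


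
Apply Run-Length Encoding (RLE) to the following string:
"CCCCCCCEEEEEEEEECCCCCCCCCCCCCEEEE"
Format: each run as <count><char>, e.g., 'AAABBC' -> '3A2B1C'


Scanning runs left to right:
  i=0: run of 'C' x 7 -> '7C'
  i=7: run of 'E' x 9 -> '9E'
  i=16: run of 'C' x 13 -> '13C'
  i=29: run of 'E' x 4 -> '4E'

RLE = 7C9E13C4E


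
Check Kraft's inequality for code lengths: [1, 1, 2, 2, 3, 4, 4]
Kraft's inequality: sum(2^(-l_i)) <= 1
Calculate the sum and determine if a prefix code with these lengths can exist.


Sum = 2^(-1) + 2^(-1) + 2^(-2) + 2^(-2) + 2^(-3) + 2^(-4) + 2^(-4)
    = 0.5 + 0.5 + 0.25 + 0.25 + 0.125 + 0.0625 + 0.0625
    = 28/16 = 1.75
Since 1.75 > 1, Kraft's inequality is NOT satisfied.
A prefix code with these lengths CANNOT exist.

Kraft sum = 1.75. Not satisfied.


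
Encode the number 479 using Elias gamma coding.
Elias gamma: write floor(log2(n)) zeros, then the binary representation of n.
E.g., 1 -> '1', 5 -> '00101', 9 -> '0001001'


num_bits = floor(log2(479)) + 1 = 9
leading_zeros = num_bits - 1 = 8
binary(479) = 111011111

Elias gamma(479) = '00000000' + '111011111' = 00000000111011111 (17 bits)


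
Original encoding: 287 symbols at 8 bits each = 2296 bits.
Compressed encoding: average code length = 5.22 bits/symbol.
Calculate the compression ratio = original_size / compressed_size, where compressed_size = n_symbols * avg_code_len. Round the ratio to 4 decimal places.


original_size = n_symbols * orig_bits = 287 * 8 = 2296 bits
compressed_size = n_symbols * avg_code_len = 287 * 5.22 = 1498.14 bits
ratio = original_size / compressed_size = 2296 / 1498.14 = 1.5326

Compression ratio = 1.5326


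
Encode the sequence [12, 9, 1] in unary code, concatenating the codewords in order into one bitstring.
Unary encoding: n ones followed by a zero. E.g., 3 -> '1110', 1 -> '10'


Encode each number as n ones followed by a terminating 0:
  12 -> 1111111111110 (13 bits)
  9 -> 1111111110 (10 bits)
  1 -> 10 (2 bits)
Total length = 13 + 10 + 2 = 25 bits.

Unary([12, 9, 1]) = 1111111111110111111111010 (25 bits)


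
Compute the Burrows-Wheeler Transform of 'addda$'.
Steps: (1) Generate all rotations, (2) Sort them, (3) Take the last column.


Rotations (sorted):
  0: $addda -> last char: a
  1: a$addd -> last char: d
  2: addda$ -> last char: $
  3: da$add -> last char: d
  4: dda$ad -> last char: d
  5: ddda$a -> last char: a


BWT = ad$dda


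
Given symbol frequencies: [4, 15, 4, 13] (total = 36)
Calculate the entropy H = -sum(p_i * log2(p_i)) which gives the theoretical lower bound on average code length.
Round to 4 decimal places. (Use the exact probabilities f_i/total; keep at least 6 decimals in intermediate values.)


Per-symbol terms -p_i * log2(p_i) with p_i = f_i/36:
  p = 4/36 = 0.111111: log2(p) = -3.169925, -p*log2(p) = 0.352214
  p = 15/36 = 0.416667: log2(p) = -1.263034, -p*log2(p) = 0.526264
  p = 4/36 = 0.111111: log2(p) = -3.169925, -p*log2(p) = 0.352214
  p = 13/36 = 0.361111: log2(p) = -1.469485, -p*log2(p) = 0.530647
H = 0.352214 + 0.526264 + 0.352214 + 0.530647 = 1.761339

H = 1.7613 bits/symbol


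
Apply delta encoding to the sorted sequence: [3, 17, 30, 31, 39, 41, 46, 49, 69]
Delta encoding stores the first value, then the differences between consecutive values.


First value: 3
Deltas:
  17 - 3 = 14
  30 - 17 = 13
  31 - 30 = 1
  39 - 31 = 8
  41 - 39 = 2
  46 - 41 = 5
  49 - 46 = 3
  69 - 49 = 20


Delta encoded: [3, 14, 13, 1, 8, 2, 5, 3, 20]


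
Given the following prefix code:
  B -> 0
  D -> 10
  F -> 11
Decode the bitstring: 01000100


Decoding step by step:
Bits 0 -> B
Bits 10 -> D
Bits 0 -> B
Bits 0 -> B
Bits 10 -> D
Bits 0 -> B


Decoded message: BDBBDB


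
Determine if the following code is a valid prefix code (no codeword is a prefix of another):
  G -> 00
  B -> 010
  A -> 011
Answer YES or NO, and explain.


Checking each pair (does one codeword prefix another?):
  G='00' vs B='010': no prefix
  G='00' vs A='011': no prefix
  B='010' vs G='00': no prefix
  B='010' vs A='011': no prefix
  A='011' vs G='00': no prefix
  A='011' vs B='010': no prefix
No violation found over all pairs.

YES -- this is a valid prefix code. No codeword is a prefix of any other codeword.
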